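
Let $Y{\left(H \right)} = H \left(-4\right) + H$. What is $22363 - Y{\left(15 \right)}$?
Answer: $22408$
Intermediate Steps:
$Y{\left(H \right)} = - 3 H$ ($Y{\left(H \right)} = - 4 H + H = - 3 H$)
$22363 - Y{\left(15 \right)} = 22363 - \left(-3\right) 15 = 22363 - -45 = 22363 + 45 = 22408$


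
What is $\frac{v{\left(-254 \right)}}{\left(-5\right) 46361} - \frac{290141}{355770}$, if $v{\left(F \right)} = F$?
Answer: $- \frac{2686630757}{3298770594} \approx -0.81443$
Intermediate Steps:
$\frac{v{\left(-254 \right)}}{\left(-5\right) 46361} - \frac{290141}{355770} = - \frac{254}{\left(-5\right) 46361} - \frac{290141}{355770} = - \frac{254}{-231805} - \frac{290141}{355770} = \left(-254\right) \left(- \frac{1}{231805}\right) - \frac{290141}{355770} = \frac{254}{231805} - \frac{290141}{355770} = - \frac{2686630757}{3298770594}$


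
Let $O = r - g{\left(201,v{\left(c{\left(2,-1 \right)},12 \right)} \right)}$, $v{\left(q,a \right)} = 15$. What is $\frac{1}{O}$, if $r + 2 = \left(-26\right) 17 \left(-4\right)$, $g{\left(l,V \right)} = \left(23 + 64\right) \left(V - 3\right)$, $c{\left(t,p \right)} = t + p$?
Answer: $\frac{1}{722} \approx 0.001385$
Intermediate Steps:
$c{\left(t,p \right)} = p + t$
$g{\left(l,V \right)} = -261 + 87 V$ ($g{\left(l,V \right)} = 87 \left(-3 + V\right) = -261 + 87 V$)
$r = 1766$ ($r = -2 + \left(-26\right) 17 \left(-4\right) = -2 - -1768 = -2 + 1768 = 1766$)
$O = 722$ ($O = 1766 - \left(-261 + 87 \cdot 15\right) = 1766 - \left(-261 + 1305\right) = 1766 - 1044 = 722$)
$\frac{1}{O} = \frac{1}{722}$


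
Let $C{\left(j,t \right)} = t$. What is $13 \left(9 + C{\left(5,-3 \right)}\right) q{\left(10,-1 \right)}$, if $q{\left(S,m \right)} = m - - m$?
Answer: $-156$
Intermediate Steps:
$q{\left(S,m \right)} = 2 m$ ($q{\left(S,m \right)} = m + m = 2 m$)
$13 \left(9 + C{\left(5,-3 \right)}\right) q{\left(10,-1 \right)} = 13 \left(9 - 3\right) 2 \left(-1\right) = 13 \cdot 6 \left(-2\right) = 78 \left(-2\right) = -156$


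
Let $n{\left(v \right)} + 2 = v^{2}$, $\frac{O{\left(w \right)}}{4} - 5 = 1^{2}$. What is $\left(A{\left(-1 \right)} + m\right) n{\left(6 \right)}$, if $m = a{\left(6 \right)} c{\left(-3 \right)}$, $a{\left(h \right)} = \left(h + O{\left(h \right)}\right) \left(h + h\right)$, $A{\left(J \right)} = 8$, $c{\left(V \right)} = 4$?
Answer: $49232$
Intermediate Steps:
$O{\left(w \right)} = 24$ ($O{\left(w \right)} = 20 + 4 \cdot 1^{2} = 20 + 4 \cdot 1 = 20 + 4 = 24$)
$a{\left(h \right)} = 2 h \left(24 + h\right)$ ($a{\left(h \right)} = \left(h + 24\right) \left(h + h\right) = \left(24 + h\right) 2 h = 2 h \left(24 + h\right)$)
$m = 1440$ ($m = 2 \cdot 6 \left(24 + 6\right) 4 = 2 \cdot 6 \cdot 30 \cdot 4 = 360 \cdot 4 = 1440$)
$n{\left(v \right)} = -2 + v^{2}$
$\left(A{\left(-1 \right)} + m\right) n{\left(6 \right)} = \left(8 + 1440\right) \left(-2 + 6^{2}\right) = 1448 \left(-2 + 36\right) = 1448 \cdot 34 = 49232$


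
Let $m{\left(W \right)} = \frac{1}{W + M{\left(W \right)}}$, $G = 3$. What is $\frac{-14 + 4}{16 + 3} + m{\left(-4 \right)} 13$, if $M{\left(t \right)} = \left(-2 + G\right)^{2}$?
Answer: $- \frac{277}{57} \approx -4.8596$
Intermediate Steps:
$M{\left(t \right)} = 1$ ($M{\left(t \right)} = \left(-2 + 3\right)^{2} = 1^{2} = 1$)
$m{\left(W \right)} = \frac{1}{1 + W}$ ($m{\left(W \right)} = \frac{1}{W + 1} = \frac{1}{1 + W}$)
$\frac{-14 + 4}{16 + 3} + m{\left(-4 \right)} 13 = \frac{-14 + 4}{16 + 3} + \frac{1}{1 - 4} \cdot 13 = - \frac{10}{19} + \frac{1}{-3} \cdot 13 = \left(-10\right) \frac{1}{19} - \frac{13}{3} = - \frac{10}{19} - \frac{13}{3} = - \frac{277}{57}$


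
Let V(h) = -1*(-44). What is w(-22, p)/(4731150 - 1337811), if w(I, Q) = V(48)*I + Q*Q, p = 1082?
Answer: 1169756/3393339 ≈ 0.34472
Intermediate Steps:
V(h) = 44
w(I, Q) = Q² + 44*I (w(I, Q) = 44*I + Q*Q = 44*I + Q² = Q² + 44*I)
w(-22, p)/(4731150 - 1337811) = (1082² + 44*(-22))/(4731150 - 1337811) = (1170724 - 968)/3393339 = 1169756*(1/3393339) = 1169756/3393339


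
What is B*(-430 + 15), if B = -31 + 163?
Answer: -54780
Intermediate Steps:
B = 132
B*(-430 + 15) = 132*(-430 + 15) = 132*(-415) = -54780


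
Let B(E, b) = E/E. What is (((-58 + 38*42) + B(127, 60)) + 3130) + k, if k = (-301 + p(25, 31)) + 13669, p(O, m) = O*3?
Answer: 18112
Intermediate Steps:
p(O, m) = 3*O
B(E, b) = 1
k = 13443 (k = (-301 + 3*25) + 13669 = (-301 + 75) + 13669 = -226 + 13669 = 13443)
(((-58 + 38*42) + B(127, 60)) + 3130) + k = (((-58 + 38*42) + 1) + 3130) + 13443 = (((-58 + 1596) + 1) + 3130) + 13443 = ((1538 + 1) + 3130) + 13443 = (1539 + 3130) + 13443 = 4669 + 13443 = 18112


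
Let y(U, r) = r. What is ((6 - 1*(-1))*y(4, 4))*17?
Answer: 476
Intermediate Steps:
((6 - 1*(-1))*y(4, 4))*17 = ((6 - 1*(-1))*4)*17 = ((6 + 1)*4)*17 = (7*4)*17 = 28*17 = 476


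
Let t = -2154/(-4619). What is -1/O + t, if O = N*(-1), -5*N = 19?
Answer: 17831/87761 ≈ 0.20318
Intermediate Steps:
N = -19/5 (N = -1/5*19 = -19/5 ≈ -3.8000)
O = 19/5 (O = -19/5*(-1) = 19/5 ≈ 3.8000)
t = 2154/4619 (t = -2154*(-1/4619) = 2154/4619 ≈ 0.46633)
-1/O + t = -1/19/5 + 2154/4619 = -1*5/19 + 2154/4619 = -5/19 + 2154/4619 = 17831/87761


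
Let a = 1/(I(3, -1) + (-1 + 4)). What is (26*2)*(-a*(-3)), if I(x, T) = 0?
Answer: 52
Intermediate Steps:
a = 1/3 (a = 1/(0 + (-1 + 4)) = 1/(0 + 3) = 1/3 ≈ 0.33333)
(26*2)*(-a*(-3)) = (26*2)*(-1*1/3*(-3)) = 52*(-1/3*(-3)) = 52*1 = 52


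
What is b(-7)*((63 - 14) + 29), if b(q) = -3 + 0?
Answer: -234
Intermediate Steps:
b(q) = -3
b(-7)*((63 - 14) + 29) = -3*((63 - 14) + 29) = -3*(49 + 29) = -3*78 = -234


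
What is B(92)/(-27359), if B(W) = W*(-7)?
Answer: 644/27359 ≈ 0.023539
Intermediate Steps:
B(W) = -7*W
B(92)/(-27359) = -7*92/(-27359) = -644*(-1/27359) = 644/27359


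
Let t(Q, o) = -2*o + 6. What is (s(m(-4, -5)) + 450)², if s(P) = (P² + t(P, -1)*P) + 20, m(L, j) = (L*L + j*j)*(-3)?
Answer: 213598225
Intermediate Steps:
t(Q, o) = 6 - 2*o
m(L, j) = -3*L² - 3*j² (m(L, j) = (L² + j²)*(-3) = -3*L² - 3*j²)
s(P) = 20 + P² + 8*P (s(P) = (P² + (6 - 2*(-1))*P) + 20 = (P² + (6 + 2)*P) + 20 = (P² + 8*P) + 20 = 20 + P² + 8*P)
(s(m(-4, -5)) + 450)² = ((20 + (-3*(-4)² - 3*(-5)²)² + 8*(-3*(-4)² - 3*(-5)²)) + 450)² = ((20 + (-3*16 - 3*25)² + 8*(-3*16 - 3*25)) + 450)² = ((20 + (-48 - 75)² + 8*(-48 - 75)) + 450)² = ((20 + (-123)² + 8*(-123)) + 450)² = ((20 + 15129 - 984) + 450)² = (14165 + 450)² = 14615² = 213598225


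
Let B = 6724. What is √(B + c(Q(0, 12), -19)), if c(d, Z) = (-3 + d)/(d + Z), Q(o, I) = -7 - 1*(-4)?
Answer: √813637/11 ≈ 82.002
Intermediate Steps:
Q(o, I) = -3 (Q(o, I) = -7 + 4 = -3)
c(d, Z) = (-3 + d)/(Z + d)
√(B + c(Q(0, 12), -19)) = √(6724 + (-3 - 3)/(-19 - 3)) = √(6724 - 6/(-22)) = √(6724 - 1/22*(-6)) = √(6724 + 3/11) = √(73967/11) = √813637/11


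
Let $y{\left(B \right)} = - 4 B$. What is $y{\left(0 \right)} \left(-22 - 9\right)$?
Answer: $0$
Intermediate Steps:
$y{\left(0 \right)} \left(-22 - 9\right) = \left(-4\right) 0 \left(-22 - 9\right) = 0 \left(-31\right) = 0$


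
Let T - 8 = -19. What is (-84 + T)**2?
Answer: 9025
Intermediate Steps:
T = -11 (T = 8 - 19 = -11)
(-84 + T)**2 = (-84 - 11)**2 = (-95)**2 = 9025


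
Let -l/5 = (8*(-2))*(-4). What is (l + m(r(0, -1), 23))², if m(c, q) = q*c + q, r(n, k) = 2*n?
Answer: 88209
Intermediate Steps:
m(c, q) = q + c*q (m(c, q) = c*q + q = q + c*q)
l = -320 (l = -5*8*(-2)*(-4) = -(-80)*(-4) = -5*64 = -320)
(l + m(r(0, -1), 23))² = (-320 + 23*(1 + 2*0))² = (-320 + 23*(1 + 0))² = (-320 + 23*1)² = (-320 + 23)² = (-297)² = 88209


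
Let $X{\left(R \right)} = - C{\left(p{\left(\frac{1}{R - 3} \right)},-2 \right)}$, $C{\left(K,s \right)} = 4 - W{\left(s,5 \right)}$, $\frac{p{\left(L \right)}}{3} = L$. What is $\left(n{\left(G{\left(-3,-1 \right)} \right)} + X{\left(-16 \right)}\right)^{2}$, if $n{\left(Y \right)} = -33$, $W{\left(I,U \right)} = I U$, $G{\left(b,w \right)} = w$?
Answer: $2209$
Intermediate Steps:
$p{\left(L \right)} = 3 L$
$C{\left(K,s \right)} = 4 - 5 s$ ($C{\left(K,s \right)} = 4 - s 5 = 4 - 5 s$)
$X{\left(R \right)} = -14$ ($X{\left(R \right)} = - (4 - -10) = - (4 + 10) = \left(-1\right) 14 = -14$)
$\left(n{\left(G{\left(-3,-1 \right)} \right)} + X{\left(-16 \right)}\right)^{2} = \left(-33 - 14\right)^{2} = \left(-47\right)^{2} = 2209$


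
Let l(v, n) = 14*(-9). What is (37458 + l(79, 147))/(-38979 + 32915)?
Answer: -9333/1516 ≈ -6.1563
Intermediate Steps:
l(v, n) = -126
(37458 + l(79, 147))/(-38979 + 32915) = (37458 - 126)/(-38979 + 32915) = 37332/(-6064) = 37332*(-1/6064) = -9333/1516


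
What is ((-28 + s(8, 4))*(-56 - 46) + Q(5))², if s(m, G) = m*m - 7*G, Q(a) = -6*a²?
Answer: 933156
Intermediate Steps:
s(m, G) = m² - 7*G
((-28 + s(8, 4))*(-56 - 46) + Q(5))² = ((-28 + (8² - 7*4))*(-56 - 46) - 6*5²)² = ((-28 + (64 - 28))*(-102) - 6*25)² = ((-28 + 36)*(-102) - 150)² = (8*(-102) - 150)² = (-816 - 150)² = (-966)² = 933156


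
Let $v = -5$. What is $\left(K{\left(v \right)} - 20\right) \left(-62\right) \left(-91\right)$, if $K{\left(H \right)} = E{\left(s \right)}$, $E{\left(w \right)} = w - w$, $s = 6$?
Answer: $-112840$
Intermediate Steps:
$E{\left(w \right)} = 0$
$K{\left(H \right)} = 0$
$\left(K{\left(v \right)} - 20\right) \left(-62\right) \left(-91\right) = \left(0 - 20\right) \left(-62\right) \left(-91\right) = \left(-20\right) \left(-62\right) \left(-91\right) = 1240 \left(-91\right) = -112840$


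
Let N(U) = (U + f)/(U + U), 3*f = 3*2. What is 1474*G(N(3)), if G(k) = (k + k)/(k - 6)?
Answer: -14740/31 ≈ -475.48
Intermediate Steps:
f = 2 (f = (3*2)/3 = (⅓)*6 = 2)
N(U) = (2 + U)/(2*U) (N(U) = (U + 2)/(U + U) = (2 + U)/((2*U)) = (2 + U)*(1/(2*U)) = (2 + U)/(2*U))
G(k) = 2*k/(-6 + k) (G(k) = (2*k)/(-6 + k) = 2*k/(-6 + k))
1474*G(N(3)) = 1474*(2*((½)*(2 + 3)/3)/(-6 + (½)*(2 + 3)/3)) = 1474*(2*((½)*(⅓)*5)/(-6 + (½)*(⅓)*5)) = 1474*(2*(⅚)/(-6 + ⅚)) = 1474*(2*(⅚)/(-31/6)) = 1474*(2*(⅚)*(-6/31)) = 1474*(-10/31) = -14740/31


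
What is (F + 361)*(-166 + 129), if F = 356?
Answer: -26529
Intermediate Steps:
(F + 361)*(-166 + 129) = (356 + 361)*(-166 + 129) = 717*(-37) = -26529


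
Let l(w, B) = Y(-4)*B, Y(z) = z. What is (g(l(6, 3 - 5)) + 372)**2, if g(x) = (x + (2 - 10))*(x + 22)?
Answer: 138384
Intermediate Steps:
l(w, B) = -4*B
g(x) = (-8 + x)*(22 + x) (g(x) = (x - 8)*(22 + x) = (-8 + x)*(22 + x))
(g(l(6, 3 - 5)) + 372)**2 = ((-176 + (-4*(3 - 5))**2 + 14*(-4*(3 - 5))) + 372)**2 = ((-176 + (-4*(-2))**2 + 14*(-4*(-2))) + 372)**2 = ((-176 + 8**2 + 14*8) + 372)**2 = ((-176 + 64 + 112) + 372)**2 = (0 + 372)**2 = 372**2 = 138384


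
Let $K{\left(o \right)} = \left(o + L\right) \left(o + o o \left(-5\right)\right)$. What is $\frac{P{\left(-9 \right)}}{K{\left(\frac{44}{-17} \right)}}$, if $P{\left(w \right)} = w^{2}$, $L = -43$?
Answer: $\frac{132651}{2693900} \approx 0.049241$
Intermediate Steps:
$K{\left(o \right)} = \left(-43 + o\right) \left(o - 5 o^{2}\right)$ ($K{\left(o \right)} = \left(o - 43\right) \left(o + o o \left(-5\right)\right) = \left(-43 + o\right) \left(o + o^{2} \left(-5\right)\right) = \left(-43 + o\right) \left(o - 5 o^{2}\right)$)
$\frac{P{\left(-9 \right)}}{K{\left(\frac{44}{-17} \right)}} = \frac{\left(-9\right)^{2}}{\frac{44}{-17} \left(-43 - 5 \left(\frac{44}{-17}\right)^{2} + 216 \frac{44}{-17}\right)} = \frac{81}{44 \left(- \frac{1}{17}\right) \left(-43 - 5 \left(44 \left(- \frac{1}{17}\right)\right)^{2} + 216 \cdot 44 \left(- \frac{1}{17}\right)\right)} = \frac{81}{\left(- \frac{44}{17}\right) \left(-43 - 5 \left(- \frac{44}{17}\right)^{2} + 216 \left(- \frac{44}{17}\right)\right)} = \frac{81}{\left(- \frac{44}{17}\right) \left(-43 - \frac{9680}{289} - \frac{9504}{17}\right)} = \frac{81}{\left(- \frac{44}{17}\right) \left(- \frac{183675}{289}\right)} = \frac{81}{\frac{8081700}{4913}} = 81 \cdot \frac{4913}{8081700} = \frac{132651}{2693900}$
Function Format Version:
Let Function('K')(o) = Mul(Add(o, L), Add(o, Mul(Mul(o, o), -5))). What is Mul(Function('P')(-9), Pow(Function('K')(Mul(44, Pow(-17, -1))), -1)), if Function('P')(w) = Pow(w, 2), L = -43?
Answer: Rational(132651, 2693900) ≈ 0.049241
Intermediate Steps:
Function('K')(o) = Mul(Add(-43, o), Add(o, Mul(-5, Pow(o, 2)))) (Function('K')(o) = Mul(Add(o, -43), Add(o, Mul(Mul(o, o), -5))) = Mul(Add(-43, o), Add(o, Mul(Pow(o, 2), -5))) = Mul(Add(-43, o), Add(o, Mul(-5, Pow(o, 2)))))
Mul(Function('P')(-9), Pow(Function('K')(Mul(44, Pow(-17, -1))), -1)) = Mul(Pow(-9, 2), Pow(Mul(Mul(44, Pow(-17, -1)), Add(-43, Mul(-5, Pow(Mul(44, Pow(-17, -1)), 2)), Mul(216, Mul(44, Pow(-17, -1))))), -1)) = Mul(81, Pow(Mul(Mul(44, Rational(-1, 17)), Add(-43, Mul(-5, Pow(Mul(44, Rational(-1, 17)), 2)), Mul(216, Mul(44, Rational(-1, 17))))), -1)) = Mul(81, Pow(Mul(Rational(-44, 17), Add(-43, Mul(-5, Pow(Rational(-44, 17), 2)), Mul(216, Rational(-44, 17)))), -1)) = Mul(81, Pow(Mul(Rational(-44, 17), Add(-43, Mul(-5, Rational(1936, 289)), Rational(-9504, 17))), -1)) = Mul(81, Pow(Mul(Rational(-44, 17), Add(-43, Rational(-9680, 289), Rational(-9504, 17))), -1)) = Mul(81, Pow(Mul(Rational(-44, 17), Rational(-183675, 289)), -1)) = Mul(81, Pow(Rational(8081700, 4913), -1)) = Mul(81, Rational(4913, 8081700)) = Rational(132651, 2693900)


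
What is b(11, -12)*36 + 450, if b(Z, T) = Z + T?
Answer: 414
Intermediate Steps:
b(Z, T) = T + Z
b(11, -12)*36 + 450 = (-12 + 11)*36 + 450 = -1*36 + 450 = -36 + 450 = 414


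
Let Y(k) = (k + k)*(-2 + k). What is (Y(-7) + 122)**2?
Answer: 61504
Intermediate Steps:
Y(k) = 2*k*(-2 + k) (Y(k) = (2*k)*(-2 + k) = 2*k*(-2 + k))
(Y(-7) + 122)**2 = (2*(-7)*(-2 - 7) + 122)**2 = (2*(-7)*(-9) + 122)**2 = (126 + 122)**2 = 248**2 = 61504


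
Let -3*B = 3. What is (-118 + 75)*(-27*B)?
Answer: -1161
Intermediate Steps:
B = -1 (B = -⅓*3 = -1)
(-118 + 75)*(-27*B) = (-118 + 75)*(-27*(-1)) = -43*27 = -1161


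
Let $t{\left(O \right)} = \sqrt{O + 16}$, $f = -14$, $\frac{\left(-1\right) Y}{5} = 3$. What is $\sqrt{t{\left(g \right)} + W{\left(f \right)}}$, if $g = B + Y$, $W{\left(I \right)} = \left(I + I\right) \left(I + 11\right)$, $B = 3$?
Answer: $\sqrt{86} \approx 9.2736$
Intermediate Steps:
$Y = -15$ ($Y = \left(-5\right) 3 = -15$)
$W{\left(I \right)} = 2 I \left(11 + I\right)$
$g = -12$ ($g = 3 - 15 = -12$)
$t{\left(O \right)} = \sqrt{16 + O}$
$\sqrt{t{\left(g \right)} + W{\left(f \right)}} = \sqrt{\sqrt{16 - 12} + 2 \left(-14\right) \left(11 - 14\right)} = \sqrt{\sqrt{4} + 2 \left(-14\right) \left(-3\right)} = \sqrt{2 + 84} = \sqrt{86}$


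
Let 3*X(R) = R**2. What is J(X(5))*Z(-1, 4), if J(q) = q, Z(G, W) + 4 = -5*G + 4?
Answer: 125/3 ≈ 41.667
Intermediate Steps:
X(R) = R**2/3
Z(G, W) = -5*G (Z(G, W) = -4 + (-5*G + 4) = -4 + (4 - 5*G) = -5*G)
J(X(5))*Z(-1, 4) = ((1/3)*5**2)*(-5*(-1)) = ((1/3)*25)*5 = (25/3)*5 = 125/3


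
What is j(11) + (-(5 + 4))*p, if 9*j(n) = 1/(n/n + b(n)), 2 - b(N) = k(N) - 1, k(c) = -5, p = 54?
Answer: -39365/81 ≈ -485.99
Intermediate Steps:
b(N) = 8 (b(N) = 2 - (-5 - 1) = 2 - 1*(-6) = 2 + 6 = 8)
j(n) = 1/81 (j(n) = 1/(9*(n/n + 8)) = 1/(9*(1 + 8)) = (⅑)/9 = (⅑)*(⅑) = 1/81)
j(11) + (-(5 + 4))*p = 1/81 - (5 + 4)*54 = 1/81 - 1*9*54 = 1/81 - 9*54 = 1/81 - 486 = -39365/81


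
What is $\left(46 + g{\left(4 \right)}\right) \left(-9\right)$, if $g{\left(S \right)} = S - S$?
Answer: $-414$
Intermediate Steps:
$g{\left(S \right)} = 0$
$\left(46 + g{\left(4 \right)}\right) \left(-9\right) = \left(46 + 0\right) \left(-9\right) = 46 \left(-9\right) = -414$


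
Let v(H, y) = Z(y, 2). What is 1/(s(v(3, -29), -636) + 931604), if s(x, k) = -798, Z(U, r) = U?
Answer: 1/930806 ≈ 1.0743e-6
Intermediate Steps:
v(H, y) = y
1/(s(v(3, -29), -636) + 931604) = 1/(-798 + 931604) = 1/930806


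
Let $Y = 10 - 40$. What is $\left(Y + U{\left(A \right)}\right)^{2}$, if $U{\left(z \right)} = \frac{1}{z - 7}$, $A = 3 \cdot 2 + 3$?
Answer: $\frac{3481}{4} \approx 870.25$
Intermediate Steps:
$A = 9$ ($A = 6 + 3 = 9$)
$U{\left(z \right)} = \frac{1}{-7 + z}$
$Y = -30$ ($Y = 10 - 40 = -30$)
$\left(Y + U{\left(A \right)}\right)^{2} = \left(-30 + \frac{1}{-7 + 9}\right)^{2} = \left(-30 + \frac{1}{2}\right)^{2} = \left(- \frac{59}{2}\right)^{2} = \frac{3481}{4}$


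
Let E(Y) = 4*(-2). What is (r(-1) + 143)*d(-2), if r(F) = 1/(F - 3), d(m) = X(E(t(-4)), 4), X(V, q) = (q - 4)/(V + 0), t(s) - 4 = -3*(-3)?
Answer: 0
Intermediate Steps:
t(s) = 13 (t(s) = 4 - 3*(-3) = 4 + 9 = 13)
E(Y) = -8
X(V, q) = (-4 + q)/V
d(m) = 0 (d(m) = (-4 + 4)/(-8) = -⅛*0 = 0)
r(F) = 1/(-3 + F)
(r(-1) + 143)*d(-2) = (1/(-3 - 1) + 143)*0 = (1/(-4) + 143)*0 = (-¼ + 143)*0 = (571/4)*0 = 0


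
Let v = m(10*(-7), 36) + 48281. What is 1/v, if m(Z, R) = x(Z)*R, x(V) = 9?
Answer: 1/48605 ≈ 2.0574e-5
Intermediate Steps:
m(Z, R) = 9*R
v = 48605 (v = 9*36 + 48281 = 324 + 48281 = 48605)
1/v = 1/48605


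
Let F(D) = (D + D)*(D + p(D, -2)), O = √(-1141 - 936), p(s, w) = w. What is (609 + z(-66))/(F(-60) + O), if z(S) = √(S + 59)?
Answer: (√7 - 609*I)/(√2077 - 7440*I) ≈ 0.081854 - 0.00014579*I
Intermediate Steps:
O = I*√2077 (O = √(-2077) = I*√2077 ≈ 45.574*I)
z(S) = √(59 + S)
F(D) = 2*D*(-2 + D) (F(D) = (D + D)*(D - 2) = (2*D)*(-2 + D) = 2*D*(-2 + D))
(609 + z(-66))/(F(-60) + O) = (609 + √(59 - 66))/(2*(-60)*(-2 - 60) + I*√2077) = (609 + √(-7))/(2*(-60)*(-62) + I*√2077) = (609 + I*√7)/(7440 + I*√2077)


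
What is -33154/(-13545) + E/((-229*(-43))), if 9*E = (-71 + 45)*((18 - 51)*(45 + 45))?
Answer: 10294966/3101805 ≈ 3.3190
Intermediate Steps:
E = 8580 (E = ((-71 + 45)*((18 - 51)*(45 + 45)))/9 = (-(-858)*90)/9 = (-26*(-2970))/9 = (⅑)*77220 = 8580)
-33154/(-13545) + E/((-229*(-43))) = -33154/(-13545) + 8580/((-229*(-43))) = -33154*(-1/13545) + 8580/9847 = 33154/13545 + 8580*(1/9847) = 33154/13545 + 8580/9847 = 10294966/3101805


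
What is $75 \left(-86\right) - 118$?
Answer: $-6568$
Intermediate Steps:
$75 \left(-86\right) - 118 = -6450 - 118 = -6568$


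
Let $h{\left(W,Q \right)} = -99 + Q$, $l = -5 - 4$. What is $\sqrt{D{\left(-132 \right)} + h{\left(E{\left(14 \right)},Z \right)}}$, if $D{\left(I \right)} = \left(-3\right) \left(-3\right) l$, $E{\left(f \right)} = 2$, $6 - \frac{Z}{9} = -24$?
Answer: $3 \sqrt{10} \approx 9.4868$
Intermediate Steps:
$Z = 270$ ($Z = 54 - -216 = 54 + 216 = 270$)
$l = -9$ ($l = -5 - 4 = -9$)
$D{\left(I \right)} = -81$ ($D{\left(I \right)} = \left(-3\right) \left(-3\right) \left(-9\right) = 9 \left(-9\right) = -81$)
$\sqrt{D{\left(-132 \right)} + h{\left(E{\left(14 \right)},Z \right)}} = \sqrt{-81 + \left(-99 + 270\right)} = \sqrt{-81 + 171} = \sqrt{90} = 3 \sqrt{10}$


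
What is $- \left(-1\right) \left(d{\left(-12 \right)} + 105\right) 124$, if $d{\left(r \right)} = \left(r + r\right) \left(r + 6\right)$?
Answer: $30876$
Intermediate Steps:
$d{\left(r \right)} = 2 r \left(6 + r\right)$
$- \left(-1\right) \left(d{\left(-12 \right)} + 105\right) 124 = - \left(-1\right) \left(2 \left(-12\right) \left(6 - 12\right) + 105\right) 124 = - \left(-1\right) \left(2 \left(-12\right) \left(-6\right) + 105\right) 124 = - \left(-1\right) \left(144 + 105\right) 124 = - \left(-1\right) 249 \cdot 124 = - \left(-1\right) 30876 = \left(-1\right) \left(-30876\right) = 30876$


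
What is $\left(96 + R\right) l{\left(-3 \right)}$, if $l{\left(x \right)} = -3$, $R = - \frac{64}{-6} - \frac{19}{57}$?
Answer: $-319$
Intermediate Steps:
$R = \frac{31}{3}$ ($R = \left(-64\right) \left(- \frac{1}{6}\right) - \frac{1}{3} = \frac{32}{3} - \frac{1}{3} = \frac{31}{3} \approx 10.333$)
$\left(96 + R\right) l{\left(-3 \right)} = \left(96 + \frac{31}{3}\right) \left(-3\right) = \frac{319}{3} \left(-3\right) = -319$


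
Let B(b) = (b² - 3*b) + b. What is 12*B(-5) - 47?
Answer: 373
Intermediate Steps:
B(b) = b² - 2*b
12*B(-5) - 47 = 12*(-5*(-2 - 5)) - 47 = 12*(-5*(-7)) - 47 = 12*35 - 47 = 420 - 47 = 373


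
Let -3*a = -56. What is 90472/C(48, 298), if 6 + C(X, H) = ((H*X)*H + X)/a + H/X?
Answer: 15199296/38363795 ≈ 0.39619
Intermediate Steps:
a = 56/3 (a = -⅓*(-56) = 56/3 ≈ 18.667)
C(X, H) = -6 + 3*X/56 + H/X + 3*X*H²/56 (C(X, H) = -6 + (((H*X)*H + X)/(56/3) + H/X) = -6 + ((X*H² + X)*(3/56) + H/X) = -6 + ((X + X*H²)*(3/56) + H/X) = -6 + ((3*X/56 + 3*X*H²/56) + H/X) = -6 + (3*X/56 + H/X + 3*X*H²/56) = -6 + 3*X/56 + H/X + 3*X*H²/56)
90472/C(48, 298) = 90472/(((298 + (3/56)*48*(-112 + 48 + 48*298²))/48)) = 90472/(((298 + (3/56)*48*(-112 + 48 + 48*88804))/48)) = 90472/(((298 + (3/56)*48*(-112 + 48 + 4262592))/48)) = 90472/(((298 + (3/56)*48*4262528)/48)) = 90472/(((298 + 76725504/7)/48)) = 90472/(((1/48)*(76727590/7))) = 90472/(38363795/168) = 90472*(168/38363795) = 15199296/38363795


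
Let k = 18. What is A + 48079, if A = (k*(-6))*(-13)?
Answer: 49483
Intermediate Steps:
A = 1404 (A = (18*(-6))*(-13) = -108*(-13) = 1404)
A + 48079 = 1404 + 48079 = 49483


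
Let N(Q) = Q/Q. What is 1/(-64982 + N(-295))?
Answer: -1/64981 ≈ -1.5389e-5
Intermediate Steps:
N(Q) = 1
1/(-64982 + N(-295)) = 1/(-64982 + 1) = 1/(-64981) = -1/64981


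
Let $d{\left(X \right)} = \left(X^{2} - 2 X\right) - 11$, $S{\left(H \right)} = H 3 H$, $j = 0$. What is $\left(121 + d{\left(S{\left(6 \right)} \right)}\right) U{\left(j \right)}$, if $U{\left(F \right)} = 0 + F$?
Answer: $0$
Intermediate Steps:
$U{\left(F \right)} = F$
$S{\left(H \right)} = 3 H^{2}$ ($S{\left(H \right)} = 3 H H = 3 H^{2}$)
$d{\left(X \right)} = -11 + X^{2} - 2 X$
$\left(121 + d{\left(S{\left(6 \right)} \right)}\right) U{\left(j \right)} = \left(121 - \left(11 - 11664 + 2 \cdot 3 \cdot 6^{2}\right)\right) 0 = \left(121 - \left(11 - 11664 + 2 \cdot 3 \cdot 36\right)\right) 0 = \left(121 - \left(227 - 11664\right)\right) 0 = \left(121 - -11437\right) 0 = \left(121 + 11437\right) 0 = 11558 \cdot 0 = 0$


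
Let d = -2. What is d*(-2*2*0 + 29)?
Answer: -58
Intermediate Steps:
d*(-2*2*0 + 29) = -2*(-2*2*0 + 29) = -2*(-4*0 + 29) = -2*(0 + 29) = -2*29 = -58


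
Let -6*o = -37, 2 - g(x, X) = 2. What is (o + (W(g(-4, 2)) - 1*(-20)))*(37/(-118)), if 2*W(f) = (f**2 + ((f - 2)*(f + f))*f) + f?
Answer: -5809/708 ≈ -8.2048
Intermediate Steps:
g(x, X) = 0 (g(x, X) = 2 - 1*2 = 2 - 2 = 0)
o = 37/6 (o = -1/6*(-37) = 37/6 ≈ 6.1667)
W(f) = f/2 + f**2/2 + f**2*(-2 + f) (W(f) = ((f**2 + ((f - 2)*(f + f))*f) + f)/2 = ((f**2 + ((-2 + f)*(2*f))*f) + f)/2 = ((f**2 + (2*f*(-2 + f))*f) + f)/2 = ((f**2 + 2*f**2*(-2 + f)) + f)/2 = (f + f**2 + 2*f**2*(-2 + f))/2 = f/2 + f**2/2 + f**2*(-2 + f))
(o + (W(g(-4, 2)) - 1*(-20)))*(37/(-118)) = (37/6 + ((1/2)*0*(1 - 3*0 + 2*0**2) - 1*(-20)))*(37/(-118)) = (37/6 + ((1/2)*0*(1 + 0 + 2*0) + 20))*(37*(-1/118)) = (37/6 + ((1/2)*0*(1 + 0 + 0) + 20))*(-37/118) = (37/6 + ((1/2)*0*1 + 20))*(-37/118) = (37/6 + (0 + 20))*(-37/118) = (37/6 + 20)*(-37/118) = (157/6)*(-37/118) = -5809/708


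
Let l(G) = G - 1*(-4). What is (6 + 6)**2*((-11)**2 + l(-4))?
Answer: 17424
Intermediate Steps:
l(G) = 4 + G (l(G) = G + 4 = 4 + G)
(6 + 6)**2*((-11)**2 + l(-4)) = (6 + 6)**2*((-11)**2 + (4 - 4)) = 12**2*(121 + 0) = 144*121 = 17424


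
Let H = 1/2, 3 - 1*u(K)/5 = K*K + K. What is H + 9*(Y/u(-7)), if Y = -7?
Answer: 107/130 ≈ 0.82308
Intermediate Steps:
u(K) = 15 - 5*K - 5*K² (u(K) = 15 - 5*(K*K + K) = 15 - 5*(K² + K) = 15 - 5*(K + K²) = 15 + (-5*K - 5*K²) = 15 - 5*K - 5*K²)
H = ½ ≈ 0.50000
H + 9*(Y/u(-7)) = ½ + 9*(-7/(15 - 5*(-7) - 5*(-7)²)) = ½ + 9*(-7/(15 + 35 - 5*49)) = ½ + 9*(-7/(15 + 35 - 245)) = ½ + 9*(-7/(-195)) = ½ + 9*(-7*(-1/195)) = ½ + 9*(7/195) = ½ + 21/65 = 107/130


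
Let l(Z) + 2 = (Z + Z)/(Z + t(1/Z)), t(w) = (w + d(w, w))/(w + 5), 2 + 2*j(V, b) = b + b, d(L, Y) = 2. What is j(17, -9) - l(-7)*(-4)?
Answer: -2146/225 ≈ -9.5378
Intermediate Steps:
j(V, b) = -1 + b (j(V, b) = -1 + (b + b)/2 = -1 + (2*b)/2 = -1 + b)
t(w) = (2 + w)/(5 + w) (t(w) = (w + 2)/(w + 5) = (2 + w)/(5 + w))
l(Z) = -2 + 2*Z/(Z + (2 + 1/Z)/(5 + 1/Z)) (l(Z) = -2 + (Z + Z)/(Z + (2 + 1/Z)/(5 + 1/Z)) = -2 + (2*Z)/(Z + (2 + 1/Z)/(5 + 1/Z)) = -2 + 2*Z/(Z + (2 + 1/Z)/(5 + 1/Z)))
j(17, -9) - l(-7)*(-4) = (-1 - 9) - 2*(-1 - 2*(-7))/(1 + 3*(-7) + 5*(-7)²)*(-4) = -10 - 2*(-1 + 14)/(1 - 21 + 5*49)*(-4) = -10 - 2*13/(1 - 21 + 245)*(-4) = -10 - 2*13/225*(-4) = -10 - 2*(1/225)*13*(-4) = -10 - 26*(-4)/225 = -10 - 1*(-104/225) = -10 + 104/225 = -2146/225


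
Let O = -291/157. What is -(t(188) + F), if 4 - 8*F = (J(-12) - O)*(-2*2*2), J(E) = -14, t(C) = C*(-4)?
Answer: 239785/314 ≈ 763.65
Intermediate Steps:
t(C) = -4*C
O = -291/157 (O = -291*1/157 = -291/157 ≈ -1.8535)
F = -3657/314 (F = 1/2 - (-14 - 1*(-291/157))*-2*2*2/8 = 1/2 - (-14 + 291/157)*(-4*2)/8 = 1/2 - (-1907)*(-8)/1256 = 1/2 - 1/8*15256/157 = 1/2 - 1907/157 = -3657/314 ≈ -11.646)
-(t(188) + F) = -(-4*188 - 3657/314) = -(-752 - 3657/314) = -1*(-239785/314) = 239785/314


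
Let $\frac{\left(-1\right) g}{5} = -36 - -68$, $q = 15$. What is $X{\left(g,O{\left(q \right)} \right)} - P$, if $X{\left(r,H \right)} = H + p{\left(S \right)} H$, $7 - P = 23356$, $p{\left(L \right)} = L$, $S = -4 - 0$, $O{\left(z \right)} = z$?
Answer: $23304$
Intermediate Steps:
$S = -4$ ($S = -4 + 0 = -4$)
$g = -160$ ($g = - 5 \left(-36 - -68\right) = - 5 \left(-36 + 68\right) = \left(-5\right) 32 = -160$)
$P = -23349$ ($P = 7 - 23356 = -23349$)
$X{\left(r,H \right)} = - 3 H$ ($X{\left(r,H \right)} = H - 4 H = - 3 H$)
$X{\left(g,O{\left(q \right)} \right)} - P = \left(-3\right) 15 - -23349 = -45 + 23349 = 23304$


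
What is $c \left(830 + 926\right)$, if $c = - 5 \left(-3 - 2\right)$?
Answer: $43900$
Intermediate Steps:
$c = 25$ ($c = \left(-5\right) \left(-5\right) = 25$)
$c \left(830 + 926\right) = 25 \left(830 + 926\right) = 25 \cdot 1756 = 43900$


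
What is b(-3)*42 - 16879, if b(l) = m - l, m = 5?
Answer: -16543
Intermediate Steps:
b(l) = 5 - l
b(-3)*42 - 16879 = (5 - 1*(-3))*42 - 16879 = (5 + 3)*42 - 16879 = 8*42 - 16879 = 336 - 16879 = -16543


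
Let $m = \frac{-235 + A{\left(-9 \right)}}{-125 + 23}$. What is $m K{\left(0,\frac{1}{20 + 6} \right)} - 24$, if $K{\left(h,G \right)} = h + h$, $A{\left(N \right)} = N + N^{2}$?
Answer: $-24$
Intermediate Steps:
$K{\left(h,G \right)} = 2 h$
$m = \frac{163}{102}$ ($m = \frac{-235 - 9 \left(1 - 9\right)}{-125 + 23} = \frac{-235 - -72}{-102} = \left(-235 + 72\right) \left(- \frac{1}{102}\right) = \left(-163\right) \left(- \frac{1}{102}\right) = \frac{163}{102} \approx 1.598$)
$m K{\left(0,\frac{1}{20 + 6} \right)} - 24 = \frac{163 \cdot 2 \cdot 0}{102} - 24 = \frac{163}{102} \cdot 0 - 24 = 0 - 24 = -24$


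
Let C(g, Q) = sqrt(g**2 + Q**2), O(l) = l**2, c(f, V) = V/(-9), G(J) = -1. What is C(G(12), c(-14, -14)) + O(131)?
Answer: 17161 + sqrt(277)/9 ≈ 17163.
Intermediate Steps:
c(f, V) = -V/9 (c(f, V) = V*(-1/9) = -V/9)
C(g, Q) = sqrt(Q**2 + g**2)
C(G(12), c(-14, -14)) + O(131) = sqrt((-1/9*(-14))**2 + (-1)**2) + 131**2 = sqrt((14/9)**2 + 1) + 17161 = sqrt(196/81 + 1) + 17161 = sqrt(277/81) + 17161 = sqrt(277)/9 + 17161 = 17161 + sqrt(277)/9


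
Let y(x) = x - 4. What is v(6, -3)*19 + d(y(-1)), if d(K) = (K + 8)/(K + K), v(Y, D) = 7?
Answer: 1327/10 ≈ 132.70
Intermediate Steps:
y(x) = -4 + x
d(K) = (8 + K)/(2*K) (d(K) = (8 + K)/((2*K)) = (8 + K)*(1/(2*K)) = (8 + K)/(2*K))
v(6, -3)*19 + d(y(-1)) = 7*19 + (8 + (-4 - 1))/(2*(-4 - 1)) = 133 + (½)*(8 - 5)/(-5) = 133 + (½)*(-⅕)*3 = 133 - 3/10 = 1327/10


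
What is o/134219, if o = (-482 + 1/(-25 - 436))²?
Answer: 49374173209/28524356099 ≈ 1.7309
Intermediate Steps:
o = 49374173209/212521 (o = (-482 + 1/(-461))² = (-482 - 1/461)² = (-222203/461)² = 49374173209/212521 ≈ 2.3233e+5)
o/134219 = (49374173209/212521)/134219 = (49374173209/212521)*(1/134219) = 49374173209/28524356099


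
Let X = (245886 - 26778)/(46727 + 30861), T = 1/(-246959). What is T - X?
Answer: -795746620/281780219 ≈ -2.8240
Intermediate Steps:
T = -1/246959 ≈ -4.0493e-6
X = 54777/19397 (X = 219108/77588 = 219108*(1/77588) = 54777/19397 ≈ 2.8240)
T - X = -1/246959 - 1*54777/19397 = -1/246959 - 54777/19397 = -795746620/281780219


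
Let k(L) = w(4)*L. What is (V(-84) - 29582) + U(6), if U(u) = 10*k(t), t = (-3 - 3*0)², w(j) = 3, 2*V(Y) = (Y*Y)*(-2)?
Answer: -36368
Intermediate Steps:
V(Y) = -Y² (V(Y) = ((Y*Y)*(-2))/2 = (Y²*(-2))/2 = (-2*Y²)/2 = -Y²)
t = 9 (t = (-3 + 0)² = (-3)² = 9)
k(L) = 3*L
U(u) = 270 (U(u) = 10*(3*9) = 10*27 = 270)
(V(-84) - 29582) + U(6) = (-1*(-84)² - 29582) + 270 = (-1*7056 - 29582) + 270 = (-7056 - 29582) + 270 = -36638 + 270 = -36368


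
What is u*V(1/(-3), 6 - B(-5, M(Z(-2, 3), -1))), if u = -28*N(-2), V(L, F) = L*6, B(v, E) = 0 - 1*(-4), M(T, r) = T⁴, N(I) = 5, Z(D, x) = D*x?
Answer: 280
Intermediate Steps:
B(v, E) = 4 (B(v, E) = 0 + 4 = 4)
V(L, F) = 6*L
u = -140 (u = -28*5 = -140)
u*V(1/(-3), 6 - B(-5, M(Z(-2, 3), -1))) = -840/(-3) = -840*(-1)/3 = -140*(-2) = 280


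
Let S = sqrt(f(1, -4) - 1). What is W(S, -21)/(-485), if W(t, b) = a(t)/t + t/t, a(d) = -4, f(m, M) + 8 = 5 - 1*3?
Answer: -1/485 - 4*I*sqrt(7)/3395 ≈ -0.0020619 - 0.0031172*I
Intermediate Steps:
f(m, M) = -6 (f(m, M) = -8 + (5 - 1*3) = -8 + (5 - 3) = -8 + 2 = -6)
S = I*sqrt(7) (S = sqrt(-6 - 1) = sqrt(-7) = I*sqrt(7) ≈ 2.6458*I)
W(t, b) = 1 - 4/t (W(t, b) = -4/t + t/t = -4/t + 1 = 1 - 4/t)
W(S, -21)/(-485) = ((-4 + I*sqrt(7))/((I*sqrt(7))))/(-485) = ((-I*sqrt(7)/7)*(-4 + I*sqrt(7)))*(-1/485) = -I*sqrt(7)*(-4 + I*sqrt(7))/7*(-1/485) = I*sqrt(7)*(-4 + I*sqrt(7))/3395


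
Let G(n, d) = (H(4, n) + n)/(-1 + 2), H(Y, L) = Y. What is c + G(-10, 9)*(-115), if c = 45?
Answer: 735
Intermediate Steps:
G(n, d) = 4 + n (G(n, d) = (4 + n)/(-1 + 2) = (4 + n)/1 = (4 + n)*1 = 4 + n)
c + G(-10, 9)*(-115) = 45 + (4 - 10)*(-115) = 45 - 6*(-115) = 45 + 690 = 735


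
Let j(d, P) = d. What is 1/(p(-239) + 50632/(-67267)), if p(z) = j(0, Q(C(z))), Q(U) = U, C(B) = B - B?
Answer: -67267/50632 ≈ -1.3285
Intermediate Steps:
C(B) = 0
p(z) = 0
1/(p(-239) + 50632/(-67267)) = 1/(0 + 50632/(-67267)) = 1/(0 + 50632*(-1/67267)) = 1/(0 - 50632/67267) = 1/(-50632/67267) = -67267/50632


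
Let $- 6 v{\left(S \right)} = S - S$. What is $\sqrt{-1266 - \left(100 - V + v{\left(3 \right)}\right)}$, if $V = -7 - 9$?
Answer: $i \sqrt{1382} \approx 37.175 i$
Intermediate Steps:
$v{\left(S \right)} = 0$ ($v{\left(S \right)} = - \frac{S - S}{6} = \left(- \frac{1}{6}\right) 0 = 0$)
$V = -16$
$\sqrt{-1266 - \left(100 - V + v{\left(3 \right)}\right)} = \sqrt{-1266 + \left(\left(4 \left(-25\right) - 16\right) - 0\right)} = \sqrt{-1266 + \left(\left(-100 - 16\right) + 0\right)} = \sqrt{-1266 + \left(-116 + 0\right)} = \sqrt{-1266 - 116} = \sqrt{-1382} = i \sqrt{1382}$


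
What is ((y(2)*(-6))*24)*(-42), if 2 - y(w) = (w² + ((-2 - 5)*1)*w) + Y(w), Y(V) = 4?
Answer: 48384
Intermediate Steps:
y(w) = -2 - w² + 7*w (y(w) = 2 - ((w² + ((-2 - 5)*1)*w) + 4) = 2 - ((w² + (-7*1)*w) + 4) = 2 - ((w² - 7*w) + 4) = 2 - (4 + w² - 7*w) = 2 + (-4 - w² + 7*w) = -2 - w² + 7*w)
((y(2)*(-6))*24)*(-42) = (((-2 - 1*2² + 7*2)*(-6))*24)*(-42) = (((-2 - 1*4 + 14)*(-6))*24)*(-42) = (((-2 - 4 + 14)*(-6))*24)*(-42) = ((8*(-6))*24)*(-42) = -48*24*(-42) = -1152*(-42) = 48384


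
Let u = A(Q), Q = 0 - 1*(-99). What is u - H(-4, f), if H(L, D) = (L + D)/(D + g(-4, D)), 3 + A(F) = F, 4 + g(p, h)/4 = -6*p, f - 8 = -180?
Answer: 2164/23 ≈ 94.087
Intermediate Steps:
f = -172 (f = 8 - 180 = -172)
Q = 99 (Q = 0 + 99 = 99)
g(p, h) = -16 - 24*p (g(p, h) = -16 + 4*(-6*p) = -16 - 24*p)
A(F) = -3 + F
H(L, D) = (D + L)/(80 + D) (H(L, D) = (L + D)/(D + (-16 - 24*(-4))) = (D + L)/(D + (-16 + 96)) = (D + L)/(D + 80) = (D + L)/(80 + D))
u = 96 (u = -3 + 99 = 96)
u - H(-4, f) = 96 - (-172 - 4)/(80 - 172) = 96 - (-176)/(-92) = 96 - (-1)*(-176)/92 = 96 - 1*44/23 = 96 - 44/23 = 2164/23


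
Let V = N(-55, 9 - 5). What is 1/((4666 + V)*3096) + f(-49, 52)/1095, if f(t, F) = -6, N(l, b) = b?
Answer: -1156651/211091472 ≈ -0.0054794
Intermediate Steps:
V = 4 (V = 9 - 5 = 4)
1/((4666 + V)*3096) + f(-49, 52)/1095 = 1/((4666 + 4)*3096) - 6/1095 = (1/3096)/4670 - 6*1/1095 = (1/4670)*(1/3096) - 2/365 = 1/14458320 - 2/365 = -1156651/211091472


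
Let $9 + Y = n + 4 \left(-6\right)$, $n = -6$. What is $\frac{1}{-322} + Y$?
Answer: $- \frac{12559}{322} \approx -39.003$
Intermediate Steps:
$Y = -39$ ($Y = -9 + \left(-6 + 4 \left(-6\right)\right) = -9 - 30 = -39$)
$\frac{1}{-322} + Y = \frac{1}{-322} - 39 = - \frac{1}{322} - 39 = - \frac{12559}{322}$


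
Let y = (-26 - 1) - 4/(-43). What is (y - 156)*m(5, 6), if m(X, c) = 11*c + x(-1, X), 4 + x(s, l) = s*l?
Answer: -448305/43 ≈ -10426.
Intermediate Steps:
x(s, l) = -4 + l*s (x(s, l) = -4 + s*l = -4 + l*s)
m(X, c) = -4 - X + 11*c (m(X, c) = 11*c + (-4 + X*(-1)) = 11*c + (-4 - X) = -4 - X + 11*c)
y = -1157/43 (y = -27 - 4*(-1/43) = -27 + 4/43 = -1157/43 ≈ -26.907)
(y - 156)*m(5, 6) = (-1157/43 - 156)*(-4 - 1*5 + 11*6) = -7865*(-4 - 5 + 66)/43 = -7865/43*57 = -448305/43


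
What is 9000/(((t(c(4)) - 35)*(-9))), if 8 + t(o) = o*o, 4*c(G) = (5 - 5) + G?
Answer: 500/21 ≈ 23.810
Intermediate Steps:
c(G) = G/4 (c(G) = ((5 - 5) + G)/4 = (0 + G)/4 = G/4)
t(o) = -8 + o**2 (t(o) = -8 + o*o = -8 + o**2)
9000/(((t(c(4)) - 35)*(-9))) = 9000/((((-8 + ((1/4)*4)**2) - 35)*(-9))) = 9000/((((-8 + 1**2) - 35)*(-9))) = 9000/((((-8 + 1) - 35)*(-9))) = 9000/(((-7 - 35)*(-9))) = 9000/((-42*(-9))) = 9000/378 = 9000*(1/378) = 500/21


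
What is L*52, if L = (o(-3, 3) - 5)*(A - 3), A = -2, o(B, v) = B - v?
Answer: 2860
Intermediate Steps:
L = 55 (L = ((-3 - 1*3) - 5)*(-2 - 3) = ((-3 - 3) - 5)*(-5) = (-6 - 5)*(-5) = -11*(-5) = 55)
L*52 = 55*52 = 2860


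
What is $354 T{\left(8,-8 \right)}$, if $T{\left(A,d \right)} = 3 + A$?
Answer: $3894$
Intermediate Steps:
$354 T{\left(8,-8 \right)} = 354 \left(3 + 8\right) = 354 \cdot 11 = 3894$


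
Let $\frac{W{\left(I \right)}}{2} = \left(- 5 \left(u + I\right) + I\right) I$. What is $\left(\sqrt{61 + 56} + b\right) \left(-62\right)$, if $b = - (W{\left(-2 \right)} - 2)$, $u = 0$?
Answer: $-2108 - 186 \sqrt{13} \approx -2778.6$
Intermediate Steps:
$W{\left(I \right)} = - 8 I^{2}$ ($W{\left(I \right)} = 2 \left(- 5 \left(0 + I\right) + I\right) I = 2 \left(- 5 I + I\right) I = 2 - 4 I I = 2 \left(- 4 I^{2}\right) = - 8 I^{2}$)
$b = 34$ ($b = - (- 8 \left(-2\right)^{2} - 2) = - (\left(-8\right) 4 - 2) = - (-32 - 2) = \left(-1\right) \left(-34\right) = 34$)
$\left(\sqrt{61 + 56} + b\right) \left(-62\right) = \left(\sqrt{61 + 56} + 34\right) \left(-62\right) = \left(\sqrt{117} + 34\right) \left(-62\right) = \left(3 \sqrt{13} + 34\right) \left(-62\right) = \left(34 + 3 \sqrt{13}\right) \left(-62\right) = -2108 - 186 \sqrt{13}$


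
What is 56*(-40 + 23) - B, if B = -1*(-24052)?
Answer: -25004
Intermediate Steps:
B = 24052
56*(-40 + 23) - B = 56*(-40 + 23) - 1*24052 = 56*(-17) - 24052 = -952 - 24052 = -25004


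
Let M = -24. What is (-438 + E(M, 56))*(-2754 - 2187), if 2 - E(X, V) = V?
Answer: 2430972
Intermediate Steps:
E(X, V) = 2 - V
(-438 + E(M, 56))*(-2754 - 2187) = (-438 + (2 - 1*56))*(-2754 - 2187) = (-438 + (2 - 56))*(-4941) = (-438 - 54)*(-4941) = -492*(-4941) = 2430972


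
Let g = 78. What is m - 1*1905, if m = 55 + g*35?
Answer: 880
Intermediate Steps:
m = 2785 (m = 55 + 78*35 = 55 + 2730 = 2785)
m - 1*1905 = 2785 - 1*1905 = 2785 - 1905 = 880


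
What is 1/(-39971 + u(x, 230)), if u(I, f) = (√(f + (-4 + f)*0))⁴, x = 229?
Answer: 1/12929 ≈ 7.7346e-5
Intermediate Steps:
u(I, f) = f² (u(I, f) = (√(f + 0))⁴ = (√f)⁴ = f²)
1/(-39971 + u(x, 230)) = 1/(-39971 + 230²) = 1/(-39971 + 52900) = 1/12929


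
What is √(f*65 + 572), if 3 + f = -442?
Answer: I*√28353 ≈ 168.38*I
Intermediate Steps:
f = -445 (f = -3 - 442 = -445)
√(f*65 + 572) = √(-445*65 + 572) = √(-28925 + 572) = √(-28353) = I*√28353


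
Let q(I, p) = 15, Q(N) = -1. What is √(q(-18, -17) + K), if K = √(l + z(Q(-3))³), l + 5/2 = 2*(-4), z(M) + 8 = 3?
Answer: √(60 + 2*I*√542)/2 ≈ 4.1223 + 1.4119*I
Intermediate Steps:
z(M) = -5 (z(M) = -8 + 3 = -5)
l = -21/2 (l = -5/2 + 2*(-4) = -5/2 - 8 = -21/2 ≈ -10.500)
K = I*√542/2 (K = √(-21/2 + (-5)³) = √(-21/2 - 125) = √(-271/2) = I*√542/2 ≈ 11.64*I)
√(q(-18, -17) + K) = √(15 + I*√542/2)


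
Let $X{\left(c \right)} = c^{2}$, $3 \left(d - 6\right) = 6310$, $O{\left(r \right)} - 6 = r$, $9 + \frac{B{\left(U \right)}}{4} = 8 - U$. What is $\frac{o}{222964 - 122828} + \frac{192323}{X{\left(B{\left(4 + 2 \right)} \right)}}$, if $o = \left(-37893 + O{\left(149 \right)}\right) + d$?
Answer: $\frac{7211446145}{29439984} \approx 244.95$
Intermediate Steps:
$B{\left(U \right)} = -4 - 4 U$ ($B{\left(U \right)} = -36 + 4 \left(8 - U\right) = -36 - \left(-32 + 4 U\right) = -4 - 4 U$)
$O{\left(r \right)} = 6 + r$
$d = \frac{6328}{3}$ ($d = 6 + \frac{1}{3} \cdot 6310 = 6 + \frac{6310}{3} = \frac{6328}{3} \approx 2109.3$)
$o = - \frac{106886}{3}$ ($o = \left(-37893 + \left(6 + 149\right)\right) + \frac{6328}{3} = \left(-37893 + 155\right) + \frac{6328}{3} = -37738 + \frac{6328}{3} = - \frac{106886}{3} \approx -35629.0$)
$\frac{o}{222964 - 122828} + \frac{192323}{X{\left(B{\left(4 + 2 \right)} \right)}} = - \frac{106886}{3 \left(222964 - 122828\right)} + \frac{192323}{\left(-4 - 4 \left(4 + 2\right)\right)^{2}} = - \frac{106886}{3 \cdot 100136} + \frac{192323}{\left(-4 - 24\right)^{2}} = \left(- \frac{106886}{3}\right) \frac{1}{100136} + \frac{192323}{\left(-4 - 24\right)^{2}} = - \frac{53443}{150204} + \frac{192323}{\left(-28\right)^{2}} = - \frac{53443}{150204} + \frac{192323}{784} = \frac{7211446145}{29439984}$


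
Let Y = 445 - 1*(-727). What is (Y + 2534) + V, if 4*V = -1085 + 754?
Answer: 14493/4 ≈ 3623.3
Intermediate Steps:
V = -331/4 (V = (-1085 + 754)/4 = (¼)*(-331) = -331/4 ≈ -82.750)
Y = 1172 (Y = 445 + 727 = 1172)
(Y + 2534) + V = (1172 + 2534) - 331/4 = 3706 - 331/4 = 14493/4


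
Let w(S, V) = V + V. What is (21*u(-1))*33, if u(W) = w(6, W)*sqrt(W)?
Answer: -1386*I ≈ -1386.0*I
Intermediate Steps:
w(S, V) = 2*V
u(W) = 2*W**(3/2) (u(W) = (2*W)*sqrt(W) = 2*W**(3/2))
(21*u(-1))*33 = (21*(2*(-1)**(3/2)))*33 = (21*(2*(-I)))*33 = (21*(-2*I))*33 = -42*I*33 = -1386*I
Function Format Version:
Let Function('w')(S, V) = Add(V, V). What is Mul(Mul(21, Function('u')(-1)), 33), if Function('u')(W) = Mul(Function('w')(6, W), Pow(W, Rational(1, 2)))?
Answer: Mul(-1386, I) ≈ Mul(-1386.0, I)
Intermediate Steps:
Function('w')(S, V) = Mul(2, V)
Function('u')(W) = Mul(2, Pow(W, Rational(3, 2))) (Function('u')(W) = Mul(Mul(2, W), Pow(W, Rational(1, 2))) = Mul(2, Pow(W, Rational(3, 2))))
Mul(Mul(21, Function('u')(-1)), 33) = Mul(Mul(21, Mul(2, Pow(-1, Rational(3, 2)))), 33) = Mul(Mul(21, Mul(2, Mul(-1, I))), 33) = Mul(Mul(21, Mul(-2, I)), 33) = Mul(Mul(-42, I), 33) = Mul(-1386, I)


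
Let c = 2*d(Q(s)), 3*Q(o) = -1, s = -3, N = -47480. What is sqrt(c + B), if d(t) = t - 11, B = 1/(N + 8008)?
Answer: I*sqrt(19865016699)/29604 ≈ 4.761*I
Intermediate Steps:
Q(o) = -1/3 (Q(o) = (1/3)*(-1) = -1/3)
B = -1/39472 (B = 1/(-47480 + 8008) = 1/(-39472) = -1/39472 ≈ -2.5334e-5)
d(t) = -11 + t
c = -68/3 (c = 2*(-11 - 1/3) = 2*(-34/3) = -68/3 ≈ -22.667)
sqrt(c + B) = sqrt(-68/3 - 1/39472) = sqrt(-2684099/118416) = I*sqrt(19865016699)/29604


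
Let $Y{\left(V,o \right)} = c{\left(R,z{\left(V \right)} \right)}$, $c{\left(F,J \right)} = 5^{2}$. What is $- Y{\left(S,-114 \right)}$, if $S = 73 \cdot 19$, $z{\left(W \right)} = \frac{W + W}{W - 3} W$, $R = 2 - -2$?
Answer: $-25$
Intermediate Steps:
$R = 4$ ($R = 2 + 2 = 4$)
$z{\left(W \right)} = \frac{2 W^{2}}{-3 + W}$ ($z{\left(W \right)} = \frac{2 W}{-3 + W} W = \frac{2 W^{2}}{-3 + W}$)
$S = 1387$
$c{\left(F,J \right)} = 25$
$Y{\left(V,o \right)} = 25$
$- Y{\left(S,-114 \right)} = \left(-1\right) 25 = -25$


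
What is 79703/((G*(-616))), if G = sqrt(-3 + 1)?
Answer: 79703*I*sqrt(2)/1232 ≈ 91.491*I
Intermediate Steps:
G = I*sqrt(2) (G = sqrt(-2) = I*sqrt(2) ≈ 1.4142*I)
79703/((G*(-616))) = 79703/(((I*sqrt(2))*(-616))) = 79703/((-616*I*sqrt(2))) = 79703*(I*sqrt(2)/1232) = 79703*I*sqrt(2)/1232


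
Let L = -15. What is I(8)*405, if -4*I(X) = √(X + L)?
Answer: -405*I*√7/4 ≈ -267.88*I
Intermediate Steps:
I(X) = -√(-15 + X)/4 (I(X) = -√(X - 15)/4 = -√(-15 + X)/4)
I(8)*405 = -√(-15 + 8)/4*405 = -I*√7/4*405 = -405*I*√7/4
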